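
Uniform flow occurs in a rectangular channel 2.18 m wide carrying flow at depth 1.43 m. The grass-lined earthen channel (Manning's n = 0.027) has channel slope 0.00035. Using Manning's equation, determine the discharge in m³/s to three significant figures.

A = b·y = 2.18 × 1.43 = 3.117 m²
P = b + 2y = 2.18 + 2×1.43 = 5.040 m
R = A/P = 3.117/5.040 = 0.6185 m
Q = (1/n)·A·R^(2/3)·S^(1/2) = (1/0.027) × 3.117 × 0.6185^(2/3) × 0.00035^(1/2) = 1.568 m³/s

1.57 m³/s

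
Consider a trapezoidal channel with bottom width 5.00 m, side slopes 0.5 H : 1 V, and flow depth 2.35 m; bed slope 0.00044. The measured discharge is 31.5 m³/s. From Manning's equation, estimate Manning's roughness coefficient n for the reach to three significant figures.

0.0122

A = (b + z·y)·y = (5.00 + 0.5×2.35)×2.35 = 14.51 m²
P = b + 2y√(1+z²) = 5.00 + 2×2.35×√(1+0.5²) = 10.25 m
R = A/P = 14.51/10.25 = 1.415 m
n = (1/Q)·A·R^(2/3)·S^(1/2) = (1/31.5) × 14.51 × 1.260 × 0.02098 = 0.01218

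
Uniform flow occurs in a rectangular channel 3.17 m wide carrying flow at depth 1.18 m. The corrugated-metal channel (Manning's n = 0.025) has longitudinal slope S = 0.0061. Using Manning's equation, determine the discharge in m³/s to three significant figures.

9.00 m³/s

A = b·y = 3.17 × 1.18 = 3.741 m²
P = b + 2y = 3.17 + 2×1.18 = 5.530 m
R = A/P = 3.741/5.530 = 0.6764 m
Q = (1/n)·A·R^(2/3)·S^(1/2) = (1/0.025) × 3.741 × 0.6764^(2/3) × 0.0061^(1/2) = 9.005 m³/s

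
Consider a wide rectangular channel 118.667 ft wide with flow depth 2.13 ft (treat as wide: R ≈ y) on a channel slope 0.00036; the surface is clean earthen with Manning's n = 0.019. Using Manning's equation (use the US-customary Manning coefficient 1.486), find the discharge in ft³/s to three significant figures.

A = b·y = 118.667 × 2.13 = 252.8 ft²
Wide channel: R ≈ y = 2.13 ft
Q = (1.486/n)·A·R^(2/3)·S^(1/2) = (1.486/0.019) × 252.8 × 2.130^(2/3) × 0.00036^(1/2) = 620.9 ft³/s

621 ft³/s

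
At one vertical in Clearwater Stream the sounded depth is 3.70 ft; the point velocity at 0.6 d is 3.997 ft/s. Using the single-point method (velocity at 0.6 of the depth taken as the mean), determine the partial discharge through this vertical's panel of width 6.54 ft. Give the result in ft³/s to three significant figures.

96.7 ft³/s

v̄ = v₀.₆ = 3.997 ft/s
q = v̄ × d × w = 3.997 × 3.70 × 6.54 = 96.72 ft³/s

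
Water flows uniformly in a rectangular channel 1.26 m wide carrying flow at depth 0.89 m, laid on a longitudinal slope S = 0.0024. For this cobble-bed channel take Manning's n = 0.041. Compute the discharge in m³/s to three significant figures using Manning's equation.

A = b·y = 1.26 × 0.89 = 1.121 m²
P = b + 2y = 1.26 + 2×0.89 = 3.040 m
R = A/P = 1.121/3.040 = 0.3689 m
Q = (1/n)·A·R^(2/3)·S^(1/2) = (1/0.041) × 1.121 × 0.3689^(2/3) × 0.0024^(1/2) = 0.6892 m³/s

0.689 m³/s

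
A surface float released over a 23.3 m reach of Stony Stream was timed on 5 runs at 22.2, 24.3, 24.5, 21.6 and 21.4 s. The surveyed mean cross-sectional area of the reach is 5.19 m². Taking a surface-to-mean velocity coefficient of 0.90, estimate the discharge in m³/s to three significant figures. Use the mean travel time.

t̄ = (22.2 + 24.3 + 24.5 + 21.6 + 21.4) / 5 = 22.8 s
v_surface = L / t̄ = 23.3 / 22.8 = 1.022 m/s
v_mean = 0.90 × 1.022 = 0.9197 m/s
Q = A × v_mean = 5.19 × 0.9197 = 4.773 m³/s

4.77 m³/s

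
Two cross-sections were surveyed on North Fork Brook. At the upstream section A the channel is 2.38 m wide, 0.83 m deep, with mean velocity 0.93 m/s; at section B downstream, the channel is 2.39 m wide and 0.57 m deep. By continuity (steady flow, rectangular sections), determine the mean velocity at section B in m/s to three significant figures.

1.35 m/s

Q = A₁V₁ = (2.38×0.83) × 0.93 = 1.837 m³/s
A₂ = 2.39 × 0.57 = 1.362 m²
V₂ = Q/A₂ = 1.837/1.362 = 1.349 m/s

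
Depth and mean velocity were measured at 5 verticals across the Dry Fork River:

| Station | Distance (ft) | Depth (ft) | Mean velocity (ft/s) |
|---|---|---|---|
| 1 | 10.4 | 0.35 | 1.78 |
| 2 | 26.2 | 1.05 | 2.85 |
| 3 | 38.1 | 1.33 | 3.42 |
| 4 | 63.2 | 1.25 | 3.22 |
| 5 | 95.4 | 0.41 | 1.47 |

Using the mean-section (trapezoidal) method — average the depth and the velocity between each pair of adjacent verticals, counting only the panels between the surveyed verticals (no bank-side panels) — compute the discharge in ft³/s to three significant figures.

240 ft³/s

Panel 1-2: Δb = 15.8 ft, d̄ = (0.35+1.05)/2 = 0.7, v̄ = (1.78+2.85)/2 = 2.315 → q = 15.8×0.7×2.315 = 25.60 ft³/s
Panel 2-3: Δb = 11.9 ft, d̄ = (1.05+1.33)/2 = 1.19, v̄ = (2.85+3.42)/2 = 3.135 → q = 11.9×1.19×3.135 = 44.39 ft³/s
Panel 3-4: Δb = 25.1 ft, d̄ = (1.33+1.25)/2 = 1.29, v̄ = (3.42+3.22)/2 = 3.32 → q = 25.1×1.29×3.32 = 107.5 ft³/s
Panel 4-5: Δb = 32.2 ft, d̄ = (1.25+0.41)/2 = 0.83, v̄ = (3.22+1.47)/2 = 2.345 → q = 32.2×0.83×2.345 = 62.67 ft³/s
Q = Σ q = 240.2 ft³/s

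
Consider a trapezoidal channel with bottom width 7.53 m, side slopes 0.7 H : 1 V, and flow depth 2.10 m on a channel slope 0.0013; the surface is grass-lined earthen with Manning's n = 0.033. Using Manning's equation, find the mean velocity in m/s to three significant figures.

A = (b + z·y)·y = (7.53 + 0.7×2.10)×2.10 = 18.90 m²
P = b + 2y√(1+z²) = 7.53 + 2×2.10×√(1+0.7²) = 12.66 m
R = A/P = 18.90/12.66 = 1.493 m
Q = (1/n)·A·R^(2/3)·S^(1/2) = (1/0.033) × 18.90 × 1.493^(2/3) × 0.0013^(1/2) = 26.98 m³/s
V = Q/A = 26.98/18.90 = 1.427 m/s

1.43 m/s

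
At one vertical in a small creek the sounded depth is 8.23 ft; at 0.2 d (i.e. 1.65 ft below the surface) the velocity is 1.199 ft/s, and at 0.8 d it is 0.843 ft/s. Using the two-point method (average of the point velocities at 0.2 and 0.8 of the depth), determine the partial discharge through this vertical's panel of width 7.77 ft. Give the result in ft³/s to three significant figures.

v̄ = (1.199 + 0.843) / 2 = 1.021 ft/s
q = v̄ × d × w = 1.021 × 8.23 × 7.77 = 65.29 ft³/s

65.3 ft³/s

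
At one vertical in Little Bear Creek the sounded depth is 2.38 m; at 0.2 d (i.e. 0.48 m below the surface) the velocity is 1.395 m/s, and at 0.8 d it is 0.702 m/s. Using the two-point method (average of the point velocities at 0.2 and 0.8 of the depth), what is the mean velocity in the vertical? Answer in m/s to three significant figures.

v̄ = (1.395 + 0.702) / 2 = 1.049 m/s

1.05 m/s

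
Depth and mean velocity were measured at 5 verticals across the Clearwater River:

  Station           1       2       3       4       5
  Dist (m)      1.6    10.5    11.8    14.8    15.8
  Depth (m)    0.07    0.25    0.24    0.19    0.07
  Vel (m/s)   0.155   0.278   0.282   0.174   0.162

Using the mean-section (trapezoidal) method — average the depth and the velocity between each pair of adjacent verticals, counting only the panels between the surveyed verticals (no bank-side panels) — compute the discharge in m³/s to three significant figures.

Panel 1-2: Δb = 8.9 m, d̄ = (0.07+0.25)/2 = 0.16, v̄ = (0.155+0.278)/2 = 0.2165 → q = 8.9×0.16×0.2165 = 0.3083 m³/s
Panel 2-3: Δb = 1.3 m, d̄ = (0.25+0.24)/2 = 0.245, v̄ = (0.278+0.282)/2 = 0.28 → q = 1.3×0.245×0.28 = 0.08918 m³/s
Panel 3-4: Δb = 3 m, d̄ = (0.24+0.19)/2 = 0.215, v̄ = (0.282+0.174)/2 = 0.228 → q = 3×0.215×0.228 = 0.1471 m³/s
Panel 4-5: Δb = 1 m, d̄ = (0.19+0.07)/2 = 0.13, v̄ = (0.174+0.162)/2 = 0.168 → q = 1×0.13×0.168 = 0.02184 m³/s
Q = Σ q = 0.5664 m³/s

0.566 m³/s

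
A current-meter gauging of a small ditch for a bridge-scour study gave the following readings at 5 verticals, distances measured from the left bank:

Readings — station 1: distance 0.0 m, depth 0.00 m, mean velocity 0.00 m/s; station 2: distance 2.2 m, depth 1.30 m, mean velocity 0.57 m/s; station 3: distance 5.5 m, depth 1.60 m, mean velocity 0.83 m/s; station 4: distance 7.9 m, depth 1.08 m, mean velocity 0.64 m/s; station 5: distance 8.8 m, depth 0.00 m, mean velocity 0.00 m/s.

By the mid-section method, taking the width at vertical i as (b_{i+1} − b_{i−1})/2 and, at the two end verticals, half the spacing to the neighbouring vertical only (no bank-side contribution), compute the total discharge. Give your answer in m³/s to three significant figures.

w_2 = (5.5 − 0.0)/2 = 2.75 m; q_2 = 0.57 × 1.30 × 2.75 = 2.038 m³/s
w_3 = (7.9 − 2.2)/2 = 2.85 m; q_3 = 0.83 × 1.60 × 2.85 = 3.785 m³/s
w_4 = (8.8 − 5.5)/2 = 1.65 m; q_4 = 0.64 × 1.08 × 1.65 = 1.140 m³/s
Stations 1, 5 contribute zero (depth or velocity is 0).
Q = Σ qᵢ = 6.963 m³/s

6.96 m³/s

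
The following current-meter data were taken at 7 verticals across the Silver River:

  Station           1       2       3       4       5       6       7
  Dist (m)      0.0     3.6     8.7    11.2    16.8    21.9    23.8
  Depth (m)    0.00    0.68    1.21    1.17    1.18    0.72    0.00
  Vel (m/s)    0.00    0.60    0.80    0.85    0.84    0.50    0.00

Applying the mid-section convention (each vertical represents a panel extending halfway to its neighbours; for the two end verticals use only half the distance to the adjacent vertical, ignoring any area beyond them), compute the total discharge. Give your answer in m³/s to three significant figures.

16.0 m³/s

w_2 = (8.7 − 0.0)/2 = 4.35 m; q_2 = 0.60 × 0.68 × 4.35 = 1.775 m³/s
w_3 = (11.2 − 3.6)/2 = 3.8 m; q_3 = 0.80 × 1.21 × 3.8 = 3.678 m³/s
w_4 = (16.8 − 8.7)/2 = 4.05 m; q_4 = 0.85 × 1.17 × 4.05 = 4.028 m³/s
w_5 = (21.9 − 11.2)/2 = 5.35 m; q_5 = 0.84 × 1.18 × 5.35 = 5.303 m³/s
w_6 = (23.8 − 16.8)/2 = 3.5 m; q_6 = 0.50 × 0.72 × 3.5 = 1.260 m³/s
Stations 1, 7 contribute zero (depth or velocity is 0).
Q = Σ qᵢ = 16.04 m³/s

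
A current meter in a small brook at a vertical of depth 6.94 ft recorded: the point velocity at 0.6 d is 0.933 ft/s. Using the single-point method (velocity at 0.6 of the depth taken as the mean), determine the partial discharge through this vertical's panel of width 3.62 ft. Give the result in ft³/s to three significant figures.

v̄ = v₀.₆ = 0.933 ft/s
q = v̄ × d × w = 0.9330 × 6.94 × 3.62 = 23.44 ft³/s

23.4 ft³/s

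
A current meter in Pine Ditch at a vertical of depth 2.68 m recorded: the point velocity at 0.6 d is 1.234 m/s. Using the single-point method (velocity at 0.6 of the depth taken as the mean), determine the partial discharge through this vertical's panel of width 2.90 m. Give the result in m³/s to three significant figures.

v̄ = v₀.₆ = 1.234 m/s
q = v̄ × d × w = 1.234 × 2.68 × 2.90 = 9.591 m³/s

9.59 m³/s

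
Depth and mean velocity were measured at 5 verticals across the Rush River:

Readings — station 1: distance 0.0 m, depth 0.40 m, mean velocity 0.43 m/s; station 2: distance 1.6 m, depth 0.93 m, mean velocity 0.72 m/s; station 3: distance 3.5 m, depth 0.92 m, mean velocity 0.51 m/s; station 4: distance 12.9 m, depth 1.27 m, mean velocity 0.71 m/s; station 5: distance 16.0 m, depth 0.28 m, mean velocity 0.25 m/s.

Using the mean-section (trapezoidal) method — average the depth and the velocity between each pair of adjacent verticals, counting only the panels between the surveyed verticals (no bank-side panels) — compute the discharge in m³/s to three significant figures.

9.12 m³/s

Panel 1-2: Δb = 1.6 m, d̄ = (0.40+0.93)/2 = 0.665, v̄ = (0.43+0.72)/2 = 0.575 → q = 1.6×0.665×0.575 = 0.6118 m³/s
Panel 2-3: Δb = 1.9 m, d̄ = (0.93+0.92)/2 = 0.925, v̄ = (0.72+0.51)/2 = 0.615 → q = 1.9×0.925×0.615 = 1.081 m³/s
Panel 3-4: Δb = 9.4 m, d̄ = (0.92+1.27)/2 = 1.095, v̄ = (0.51+0.71)/2 = 0.61 → q = 9.4×1.095×0.61 = 6.279 m³/s
Panel 4-5: Δb = 3.1 m, d̄ = (1.27+0.28)/2 = 0.775, v̄ = (0.71+0.25)/2 = 0.48 → q = 3.1×0.775×0.48 = 1.153 m³/s
Q = Σ q = 9.125 m³/s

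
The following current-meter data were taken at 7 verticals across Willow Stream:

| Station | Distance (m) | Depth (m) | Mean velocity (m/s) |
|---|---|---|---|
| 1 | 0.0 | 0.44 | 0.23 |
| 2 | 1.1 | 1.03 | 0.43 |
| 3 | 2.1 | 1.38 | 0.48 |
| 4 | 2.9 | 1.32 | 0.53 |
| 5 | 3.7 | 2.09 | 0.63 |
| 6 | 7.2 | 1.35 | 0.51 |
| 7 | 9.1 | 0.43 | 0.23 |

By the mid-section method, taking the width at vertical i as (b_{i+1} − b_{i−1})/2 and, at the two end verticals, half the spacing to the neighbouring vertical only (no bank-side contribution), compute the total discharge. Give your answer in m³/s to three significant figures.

6.46 m³/s

w_1 = (1.1 − 0.0)/2 = 0.55 m; q_1 = 0.23 × 0.44 × 0.55 = 0.05566 m³/s
w_2 = (2.1 − 0.0)/2 = 1.05 m; q_2 = 0.43 × 1.03 × 1.05 = 0.4650 m³/s
w_3 = (2.9 − 1.1)/2 = 0.9 m; q_3 = 0.48 × 1.38 × 0.9 = 0.5962 m³/s
w_4 = (3.7 − 2.1)/2 = 0.8 m; q_4 = 0.53 × 1.32 × 0.8 = 0.5597 m³/s
w_5 = (7.2 − 2.9)/2 = 2.15 m; q_5 = 0.63 × 2.09 × 2.15 = 2.831 m³/s
w_6 = (9.1 − 3.7)/2 = 2.7 m; q_6 = 0.51 × 1.35 × 2.7 = 1.859 m³/s
w_7 = (9.1 − 7.2)/2 = 0.95 m; q_7 = 0.23 × 0.43 × 0.95 = 0.09396 m³/s
Q = Σ qᵢ = 6.460 m³/s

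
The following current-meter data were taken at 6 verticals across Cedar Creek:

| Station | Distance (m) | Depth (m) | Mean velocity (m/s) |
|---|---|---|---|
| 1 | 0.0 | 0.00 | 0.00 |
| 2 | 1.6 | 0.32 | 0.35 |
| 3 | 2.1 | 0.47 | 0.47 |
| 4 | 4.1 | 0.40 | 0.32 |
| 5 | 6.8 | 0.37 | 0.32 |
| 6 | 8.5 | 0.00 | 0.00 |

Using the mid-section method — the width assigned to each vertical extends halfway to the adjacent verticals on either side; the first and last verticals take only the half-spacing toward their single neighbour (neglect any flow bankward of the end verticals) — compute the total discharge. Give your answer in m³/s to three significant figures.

0.955 m³/s

w_2 = (2.1 − 0.0)/2 = 1.05 m; q_2 = 0.35 × 0.32 × 1.05 = 0.1176 m³/s
w_3 = (4.1 − 1.6)/2 = 1.25 m; q_3 = 0.47 × 0.47 × 1.25 = 0.2761 m³/s
w_4 = (6.8 − 2.1)/2 = 2.35 m; q_4 = 0.32 × 0.40 × 2.35 = 0.3008 m³/s
w_5 = (8.5 − 4.1)/2 = 2.2 m; q_5 = 0.32 × 0.37 × 2.2 = 0.2605 m³/s
Stations 1, 6 contribute zero (depth or velocity is 0).
Q = Σ qᵢ = 0.9550 m³/s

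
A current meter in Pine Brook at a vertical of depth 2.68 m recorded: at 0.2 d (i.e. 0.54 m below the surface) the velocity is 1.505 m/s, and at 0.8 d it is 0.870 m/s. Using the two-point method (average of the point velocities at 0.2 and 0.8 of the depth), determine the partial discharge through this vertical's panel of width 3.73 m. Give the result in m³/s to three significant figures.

v̄ = (1.505 + 0.870) / 2 = 1.188 m/s
q = v̄ × d × w = 1.188 × 2.68 × 3.73 = 11.87 m³/s

11.9 m³/s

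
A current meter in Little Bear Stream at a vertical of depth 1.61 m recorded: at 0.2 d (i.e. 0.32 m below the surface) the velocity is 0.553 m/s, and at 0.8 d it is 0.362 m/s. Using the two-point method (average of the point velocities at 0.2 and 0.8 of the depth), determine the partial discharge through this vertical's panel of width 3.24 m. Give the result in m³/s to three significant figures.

v̄ = (0.553 + 0.362) / 2 = 0.4575 m/s
q = v̄ × d × w = 0.4575 × 1.61 × 3.24 = 2.387 m³/s

2.39 m³/s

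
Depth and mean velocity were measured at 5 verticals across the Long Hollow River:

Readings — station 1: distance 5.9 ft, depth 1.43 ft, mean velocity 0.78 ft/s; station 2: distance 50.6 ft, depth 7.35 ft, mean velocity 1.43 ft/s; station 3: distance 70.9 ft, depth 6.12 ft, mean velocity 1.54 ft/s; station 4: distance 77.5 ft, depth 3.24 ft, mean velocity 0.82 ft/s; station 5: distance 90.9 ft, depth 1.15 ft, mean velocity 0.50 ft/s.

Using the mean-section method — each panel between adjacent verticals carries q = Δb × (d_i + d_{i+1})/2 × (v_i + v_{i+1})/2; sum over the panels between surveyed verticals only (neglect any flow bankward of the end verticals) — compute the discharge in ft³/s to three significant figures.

Panel 1-2: Δb = 44.7 ft, d̄ = (1.43+7.35)/2 = 4.39, v̄ = (0.78+1.43)/2 = 1.105 → q = 44.7×4.39×1.105 = 216.8 ft³/s
Panel 2-3: Δb = 20.3 ft, d̄ = (7.35+6.12)/2 = 6.735, v̄ = (1.43+1.54)/2 = 1.485 → q = 20.3×6.735×1.485 = 203.0 ft³/s
Panel 3-4: Δb = 6.6 ft, d̄ = (6.12+3.24)/2 = 4.68, v̄ = (1.54+0.82)/2 = 1.18 → q = 6.6×4.68×1.18 = 36.45 ft³/s
Panel 4-5: Δb = 13.4 ft, d̄ = (3.24+1.15)/2 = 2.195, v̄ = (0.82+0.50)/2 = 0.66 → q = 13.4×2.195×0.66 = 19.41 ft³/s
Q = Σ q = 475.7 ft³/s

476 ft³/s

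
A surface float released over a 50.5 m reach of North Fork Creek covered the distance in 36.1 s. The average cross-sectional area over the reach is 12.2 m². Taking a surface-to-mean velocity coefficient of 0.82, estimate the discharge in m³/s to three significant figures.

v_surface = L / t̄ = 50.5 / 36.1 = 1.399 m/s
v_mean = 0.82 × 1.399 = 1.147 m/s
Q = A × v_mean = 12.2 × 1.147 = 13.99 m³/s

14.0 m³/s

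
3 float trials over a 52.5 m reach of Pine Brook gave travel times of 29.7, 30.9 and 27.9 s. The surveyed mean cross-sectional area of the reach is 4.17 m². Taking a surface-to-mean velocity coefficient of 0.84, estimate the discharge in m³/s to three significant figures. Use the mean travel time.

6.23 m³/s

t̄ = (29.7 + 30.9 + 27.9) / 3 = 29.5 s
v_surface = L / t̄ = 52.5 / 29.5 = 1.780 m/s
v_mean = 0.84 × 1.780 = 1.495 m/s
Q = A × v_mean = 4.17 × 1.495 = 6.234 m³/s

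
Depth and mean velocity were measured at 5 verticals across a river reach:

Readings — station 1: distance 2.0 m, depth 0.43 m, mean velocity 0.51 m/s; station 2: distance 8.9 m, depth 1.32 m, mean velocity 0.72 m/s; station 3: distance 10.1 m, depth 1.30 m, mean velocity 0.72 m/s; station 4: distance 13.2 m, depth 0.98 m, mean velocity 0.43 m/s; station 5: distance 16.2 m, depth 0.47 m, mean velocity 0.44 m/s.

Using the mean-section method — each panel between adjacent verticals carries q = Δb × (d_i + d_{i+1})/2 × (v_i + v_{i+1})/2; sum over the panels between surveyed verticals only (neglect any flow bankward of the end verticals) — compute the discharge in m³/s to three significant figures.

Panel 1-2: Δb = 6.9 m, d̄ = (0.43+1.32)/2 = 0.875, v̄ = (0.51+0.72)/2 = 0.615 → q = 6.9×0.875×0.615 = 3.713 m³/s
Panel 2-3: Δb = 1.2 m, d̄ = (1.32+1.30)/2 = 1.31, v̄ = (0.72+0.72)/2 = 0.72 → q = 1.2×1.31×0.72 = 1.132 m³/s
Panel 3-4: Δb = 3.1 m, d̄ = (1.30+0.98)/2 = 1.14, v̄ = (0.72+0.43)/2 = 0.575 → q = 3.1×1.14×0.575 = 2.032 m³/s
Panel 4-5: Δb = 3 m, d̄ = (0.98+0.47)/2 = 0.725, v̄ = (0.43+0.44)/2 = 0.435 → q = 3×0.725×0.435 = 0.9461 m³/s
Q = Σ q = 7.823 m³/s

7.82 m³/s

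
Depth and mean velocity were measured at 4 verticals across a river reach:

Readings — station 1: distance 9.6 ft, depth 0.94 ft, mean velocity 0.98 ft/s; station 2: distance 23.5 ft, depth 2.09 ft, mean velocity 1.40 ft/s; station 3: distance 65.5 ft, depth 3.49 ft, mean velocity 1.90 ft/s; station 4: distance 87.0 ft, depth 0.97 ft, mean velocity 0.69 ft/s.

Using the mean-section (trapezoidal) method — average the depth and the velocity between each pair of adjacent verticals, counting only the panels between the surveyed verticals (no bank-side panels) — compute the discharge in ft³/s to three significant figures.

Panel 1-2: Δb = 13.9 ft, d̄ = (0.94+2.09)/2 = 1.515, v̄ = (0.98+1.40)/2 = 1.19 → q = 13.9×1.515×1.19 = 25.06 ft³/s
Panel 2-3: Δb = 42 ft, d̄ = (2.09+3.49)/2 = 2.79, v̄ = (1.40+1.90)/2 = 1.65 → q = 42×2.79×1.65 = 193.3 ft³/s
Panel 3-4: Δb = 21.5 ft, d̄ = (3.49+0.97)/2 = 2.23, v̄ = (1.90+0.69)/2 = 1.295 → q = 21.5×2.23×1.295 = 62.09 ft³/s
Q = Σ q = 280.5 ft³/s

280 ft³/s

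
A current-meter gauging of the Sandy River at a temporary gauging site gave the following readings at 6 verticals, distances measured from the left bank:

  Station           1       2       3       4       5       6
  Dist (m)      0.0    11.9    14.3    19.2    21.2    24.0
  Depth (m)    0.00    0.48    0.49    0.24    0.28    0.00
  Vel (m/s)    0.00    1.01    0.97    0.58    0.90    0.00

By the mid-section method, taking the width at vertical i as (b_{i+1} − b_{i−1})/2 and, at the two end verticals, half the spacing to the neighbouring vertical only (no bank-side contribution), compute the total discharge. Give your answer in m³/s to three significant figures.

w_2 = (14.3 − 0.0)/2 = 7.15 m; q_2 = 1.01 × 0.48 × 7.15 = 3.466 m³/s
w_3 = (19.2 − 11.9)/2 = 3.65 m; q_3 = 0.97 × 0.49 × 3.65 = 1.735 m³/s
w_4 = (21.2 − 14.3)/2 = 3.45 m; q_4 = 0.58 × 0.24 × 3.45 = 0.4802 m³/s
w_5 = (24.0 − 19.2)/2 = 2.4 m; q_5 = 0.90 × 0.28 × 2.4 = 0.6048 m³/s
Stations 1, 6 contribute zero (depth or velocity is 0).
Q = Σ qᵢ = 6.286 m³/s

6.29 m³/s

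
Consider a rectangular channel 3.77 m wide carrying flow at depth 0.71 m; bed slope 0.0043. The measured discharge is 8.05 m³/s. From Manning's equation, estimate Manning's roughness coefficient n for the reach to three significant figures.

0.0140

A = b·y = 3.77 × 0.71 = 2.677 m²
P = b + 2y = 3.77 + 2×0.71 = 5.190 m
R = A/P = 2.677/5.190 = 0.5157 m
n = (1/Q)·A·R^(2/3)·S^(1/2) = (1/8.05) × 2.677 × 0.6431 × 0.06557 = 0.01402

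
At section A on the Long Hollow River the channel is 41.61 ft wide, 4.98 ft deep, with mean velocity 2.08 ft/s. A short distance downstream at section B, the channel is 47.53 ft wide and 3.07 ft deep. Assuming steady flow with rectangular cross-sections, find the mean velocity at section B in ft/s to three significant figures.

2.95 ft/s

Q = A₁V₁ = (41.61×4.98) × 2.08 = 431.0 ft³/s
A₂ = 47.53 × 3.07 = 145.9 ft²
V₂ = Q/A₂ = 431.0/145.9 = 2.954 ft/s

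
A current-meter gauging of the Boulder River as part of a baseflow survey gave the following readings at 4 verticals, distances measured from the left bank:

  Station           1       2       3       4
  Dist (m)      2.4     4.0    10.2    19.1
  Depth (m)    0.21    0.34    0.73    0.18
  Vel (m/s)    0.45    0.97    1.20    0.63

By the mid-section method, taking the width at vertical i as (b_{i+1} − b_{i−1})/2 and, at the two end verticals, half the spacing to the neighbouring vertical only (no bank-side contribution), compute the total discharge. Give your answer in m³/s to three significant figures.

8.48 m³/s

w_1 = (4.0 − 2.4)/2 = 0.8 m; q_1 = 0.45 × 0.21 × 0.8 = 0.07560 m³/s
w_2 = (10.2 − 2.4)/2 = 3.9 m; q_2 = 0.97 × 0.34 × 3.9 = 1.286 m³/s
w_3 = (19.1 − 4.0)/2 = 7.55 m; q_3 = 1.20 × 0.73 × 7.55 = 6.614 m³/s
w_4 = (19.1 − 10.2)/2 = 4.45 m; q_4 = 0.63 × 0.18 × 4.45 = 0.5046 m³/s
Q = Σ qᵢ = 8.480 m³/s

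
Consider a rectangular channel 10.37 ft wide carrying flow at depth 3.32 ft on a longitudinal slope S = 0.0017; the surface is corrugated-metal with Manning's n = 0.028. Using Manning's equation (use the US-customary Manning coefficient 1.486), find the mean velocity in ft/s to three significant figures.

A = b·y = 10.37 × 3.32 = 34.43 ft²
P = b + 2y = 10.37 + 2×3.32 = 17.01 ft
R = A/P = 34.43/17.01 = 2.024 ft
Q = (1.486/n)·A·R^(2/3)·S^(1/2) = (1.486/0.028) × 34.43 × 2.024^(2/3) × 0.0017^(1/2) = 120.5 ft³/s
V = Q/A = 120.5/34.43 = 3.501 ft/s

3.50 ft/s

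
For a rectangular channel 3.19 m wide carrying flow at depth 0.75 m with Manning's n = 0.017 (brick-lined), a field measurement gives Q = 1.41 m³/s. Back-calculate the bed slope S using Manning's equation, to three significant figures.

A = b·y = 3.19 × 0.75 = 2.393 m²
P = b + 2y = 3.19 + 2×0.75 = 4.690 m
R = A/P = 2.393/4.690 = 0.5101 m
S = (Q·n / (1·A·R^(2/3)))² = (1.41×0.017 / (1×2.393×0.6384))² = 0.0002463

0.000246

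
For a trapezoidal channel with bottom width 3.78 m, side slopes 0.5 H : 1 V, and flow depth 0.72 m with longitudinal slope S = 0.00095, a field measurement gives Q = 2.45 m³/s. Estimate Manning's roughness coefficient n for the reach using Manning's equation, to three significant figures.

0.0253

A = (b + z·y)·y = (3.78 + 0.5×0.72)×0.72 = 2.981 m²
P = b + 2y√(1+z²) = 3.78 + 2×0.72×√(1+0.5²) = 5.390 m
R = A/P = 2.981/5.390 = 0.5530 m
n = (1/Q)·A·R^(2/3)·S^(1/2) = (1/2.45) × 2.981 × 0.6737 × 0.03082 = 0.02527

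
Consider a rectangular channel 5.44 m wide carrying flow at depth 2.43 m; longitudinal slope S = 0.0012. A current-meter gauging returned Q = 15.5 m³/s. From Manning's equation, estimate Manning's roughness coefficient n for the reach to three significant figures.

0.0349

A = b·y = 5.44 × 2.43 = 13.22 m²
P = b + 2y = 5.44 + 2×2.43 = 10.30 m
R = A/P = 13.22/10.30 = 1.283 m
n = (1/Q)·A·R^(2/3)·S^(1/2) = (1/15.5) × 13.22 × 1.181 × 0.03464 = 0.03489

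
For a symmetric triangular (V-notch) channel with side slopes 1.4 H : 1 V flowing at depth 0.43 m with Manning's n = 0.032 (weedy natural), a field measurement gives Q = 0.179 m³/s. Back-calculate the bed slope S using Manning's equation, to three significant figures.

0.00500

A = z·y² = 1.4×0.43² = 0.2589 m²
P = 2y√(1+z²) = 2×0.43×√(1+1.4²) = 1.480 m
R = A/P = 0.2589/1.480 = 0.1750 m
S = (Q·n / (1·A·R^(2/3)))² = (0.179×0.032 / (1×0.2589×0.3128))² = 0.005004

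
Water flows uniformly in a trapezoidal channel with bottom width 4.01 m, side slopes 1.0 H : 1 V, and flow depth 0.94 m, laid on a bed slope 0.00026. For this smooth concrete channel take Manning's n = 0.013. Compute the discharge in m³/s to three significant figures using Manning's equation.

A = (b + z·y)·y = (4.01 + 1.0×0.94)×0.94 = 4.653 m²
P = b + 2y√(1+z²) = 4.01 + 2×0.94×√(1+1.0²) = 6.669 m
R = A/P = 4.653/6.669 = 0.6977 m
Q = (1/n)·A·R^(2/3)·S^(1/2) = (1/0.013) × 4.653 × 0.6977^(2/3) × 0.00026^(1/2) = 4.540 m³/s

4.54 m³/s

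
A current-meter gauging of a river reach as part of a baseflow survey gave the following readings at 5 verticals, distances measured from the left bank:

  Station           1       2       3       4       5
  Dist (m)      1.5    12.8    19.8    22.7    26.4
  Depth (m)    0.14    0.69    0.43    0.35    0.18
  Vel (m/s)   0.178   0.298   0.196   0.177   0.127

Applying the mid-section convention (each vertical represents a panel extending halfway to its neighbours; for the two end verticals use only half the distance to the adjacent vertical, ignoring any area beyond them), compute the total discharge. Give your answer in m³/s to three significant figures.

w_1 = (12.8 − 1.5)/2 = 5.65 m; q_1 = 0.178 × 0.14 × 5.65 = 0.1408 m³/s
w_2 = (19.8 − 1.5)/2 = 9.15 m; q_2 = 0.298 × 0.69 × 9.15 = 1.881 m³/s
w_3 = (22.7 − 12.8)/2 = 4.95 m; q_3 = 0.196 × 0.43 × 4.95 = 0.4172 m³/s
w_4 = (26.4 − 19.8)/2 = 3.3 m; q_4 = 0.177 × 0.35 × 3.3 = 0.2044 m³/s
w_5 = (26.4 − 22.7)/2 = 1.85 m; q_5 = 0.127 × 0.18 × 1.85 = 0.04229 m³/s
Q = Σ qᵢ = 2.686 m³/s

2.69 m³/s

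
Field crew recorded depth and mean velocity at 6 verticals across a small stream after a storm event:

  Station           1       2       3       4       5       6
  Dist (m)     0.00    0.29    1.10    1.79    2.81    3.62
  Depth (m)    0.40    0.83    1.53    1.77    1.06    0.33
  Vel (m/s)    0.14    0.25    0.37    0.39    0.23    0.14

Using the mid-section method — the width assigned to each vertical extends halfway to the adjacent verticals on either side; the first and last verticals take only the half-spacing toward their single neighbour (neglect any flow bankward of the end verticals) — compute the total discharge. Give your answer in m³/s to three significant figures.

w_1 = (0.29 − 0.00)/2 = 0.145 m; q_1 = 0.14 × 0.40 × 0.145 = 0.008120 m³/s
w_2 = (1.10 − 0.00)/2 = 0.55 m; q_2 = 0.25 × 0.83 × 0.55 = 0.1141 m³/s
w_3 = (1.79 − 0.29)/2 = 0.75 m; q_3 = 0.37 × 1.53 × 0.75 = 0.4246 m³/s
w_4 = (2.81 − 1.10)/2 = 0.855 m; q_4 = 0.39 × 1.77 × 0.855 = 0.5902 m³/s
w_5 = (3.62 − 1.79)/2 = 0.915 m; q_5 = 0.23 × 1.06 × 0.915 = 0.2231 m³/s
w_6 = (3.62 − 2.81)/2 = 0.405 m; q_6 = 0.14 × 0.33 × 0.405 = 0.01871 m³/s
Q = Σ qᵢ = 1.379 m³/s

1.38 m³/s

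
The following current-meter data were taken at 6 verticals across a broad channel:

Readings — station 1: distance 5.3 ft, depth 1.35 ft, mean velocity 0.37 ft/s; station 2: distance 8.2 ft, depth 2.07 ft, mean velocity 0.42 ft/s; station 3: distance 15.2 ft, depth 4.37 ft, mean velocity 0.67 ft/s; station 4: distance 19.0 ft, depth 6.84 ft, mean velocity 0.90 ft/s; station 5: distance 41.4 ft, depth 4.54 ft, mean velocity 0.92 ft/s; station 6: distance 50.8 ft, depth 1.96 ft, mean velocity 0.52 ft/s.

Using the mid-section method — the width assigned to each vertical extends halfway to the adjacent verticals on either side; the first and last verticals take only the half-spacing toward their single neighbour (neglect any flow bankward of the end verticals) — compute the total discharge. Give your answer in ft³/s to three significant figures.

w_1 = (8.2 − 5.3)/2 = 1.45 ft; q_1 = 0.37 × 1.35 × 1.45 = 0.7243 ft³/s
w_2 = (15.2 − 5.3)/2 = 4.95 ft; q_2 = 0.42 × 2.07 × 4.95 = 4.304 ft³/s
w_3 = (19.0 − 8.2)/2 = 5.4 ft; q_3 = 0.67 × 4.37 × 5.4 = 15.81 ft³/s
w_4 = (41.4 − 15.2)/2 = 13.1 ft; q_4 = 0.90 × 6.84 × 13.1 = 80.64 ft³/s
w_5 = (50.8 − 19.0)/2 = 15.9 ft; q_5 = 0.92 × 4.54 × 15.9 = 66.41 ft³/s
w_6 = (50.8 − 41.4)/2 = 4.7 ft; q_6 = 0.52 × 1.96 × 4.7 = 4.790 ft³/s
Q = Σ qᵢ = 172.7 ft³/s

173 ft³/s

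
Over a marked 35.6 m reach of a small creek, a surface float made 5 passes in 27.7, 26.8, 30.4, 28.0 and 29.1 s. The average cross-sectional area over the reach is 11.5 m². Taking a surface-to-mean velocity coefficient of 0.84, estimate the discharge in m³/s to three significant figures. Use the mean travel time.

t̄ = (27.7 + 26.8 + 30.4 + 28.0 + 29.1) / 5 = 28.4 s
v_surface = L / t̄ = 35.6 / 28.4 = 1.254 m/s
v_mean = 0.84 × 1.254 = 1.053 m/s
Q = A × v_mean = 11.5 × 1.053 = 12.11 m³/s

12.1 m³/s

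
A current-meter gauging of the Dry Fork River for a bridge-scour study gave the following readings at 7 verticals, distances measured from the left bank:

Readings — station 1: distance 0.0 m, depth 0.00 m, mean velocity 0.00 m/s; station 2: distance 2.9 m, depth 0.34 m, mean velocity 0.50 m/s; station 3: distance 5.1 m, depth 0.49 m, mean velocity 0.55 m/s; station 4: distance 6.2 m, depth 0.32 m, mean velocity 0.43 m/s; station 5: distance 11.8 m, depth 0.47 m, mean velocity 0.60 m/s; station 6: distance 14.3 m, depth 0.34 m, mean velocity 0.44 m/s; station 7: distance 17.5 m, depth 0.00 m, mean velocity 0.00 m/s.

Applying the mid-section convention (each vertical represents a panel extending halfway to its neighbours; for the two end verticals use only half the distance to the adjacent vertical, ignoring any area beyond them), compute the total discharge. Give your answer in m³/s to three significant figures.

w_2 = (5.1 − 0.0)/2 = 2.55 m; q_2 = 0.50 × 0.34 × 2.55 = 0.4335 m³/s
w_3 = (6.2 − 2.9)/2 = 1.65 m; q_3 = 0.55 × 0.49 × 1.65 = 0.4447 m³/s
w_4 = (11.8 − 5.1)/2 = 3.35 m; q_4 = 0.43 × 0.32 × 3.35 = 0.4610 m³/s
w_5 = (14.3 − 6.2)/2 = 4.05 m; q_5 = 0.60 × 0.47 × 4.05 = 1.142 m³/s
w_6 = (17.5 − 11.8)/2 = 2.85 m; q_6 = 0.44 × 0.34 × 2.85 = 0.4264 m³/s
Stations 1, 7 contribute zero (depth or velocity is 0).
Q = Σ qᵢ = 2.908 m³/s

2.91 m³/s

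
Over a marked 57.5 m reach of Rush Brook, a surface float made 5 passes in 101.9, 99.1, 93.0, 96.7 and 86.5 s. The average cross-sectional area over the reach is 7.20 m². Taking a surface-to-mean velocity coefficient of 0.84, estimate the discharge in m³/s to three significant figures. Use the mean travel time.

t̄ = (101.9 + 99.1 + 93.0 + 96.7 + 86.5) / 5 = 95.44 s
v_surface = L / t̄ = 57.5 / 95.44 = 0.6025 m/s
v_mean = 0.84 × 0.6025 = 0.5061 m/s
Q = A × v_mean = 7.20 × 0.5061 = 3.644 m³/s

3.64 m³/s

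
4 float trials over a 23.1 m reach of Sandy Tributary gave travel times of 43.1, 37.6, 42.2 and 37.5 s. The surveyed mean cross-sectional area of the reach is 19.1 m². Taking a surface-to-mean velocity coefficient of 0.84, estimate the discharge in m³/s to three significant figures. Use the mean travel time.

t̄ = (43.1 + 37.6 + 42.2 + 37.5) / 4 = 40.1 s
v_surface = L / t̄ = 23.1 / 40.1 = 0.5761 m/s
v_mean = 0.84 × 0.5761 = 0.4839 m/s
Q = A × v_mean = 19.1 × 0.4839 = 9.242 m³/s

9.24 m³/s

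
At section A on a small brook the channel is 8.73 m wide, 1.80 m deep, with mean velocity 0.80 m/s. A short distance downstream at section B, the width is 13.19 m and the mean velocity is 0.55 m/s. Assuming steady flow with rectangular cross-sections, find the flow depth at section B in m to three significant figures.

Q = A₁V₁ = (8.73×1.80) × 0.80 = 12.57 m³/s
d₂ = Q/(b₂ V₂) = 12.57/(13.19×0.55) = 1.733 m

1.73 m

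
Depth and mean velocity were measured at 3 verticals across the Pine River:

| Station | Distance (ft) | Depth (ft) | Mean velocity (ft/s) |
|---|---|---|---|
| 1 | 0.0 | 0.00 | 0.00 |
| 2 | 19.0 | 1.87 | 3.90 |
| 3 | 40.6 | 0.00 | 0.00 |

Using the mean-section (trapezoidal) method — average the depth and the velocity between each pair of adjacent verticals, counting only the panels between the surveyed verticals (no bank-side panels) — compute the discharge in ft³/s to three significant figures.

Panel 1-2: Δb = 19 ft, d̄ = (0.00+1.87)/2 = 0.935, v̄ = (0.00+3.90)/2 = 1.95 → q = 19×0.935×1.95 = 34.64 ft³/s
Panel 2-3: Δb = 21.6 ft, d̄ = (1.87+0.00)/2 = 0.935, v̄ = (3.90+0.00)/2 = 1.95 → q = 21.6×0.935×1.95 = 39.38 ft³/s
Q = Σ q = 74.02 ft³/s

74.0 ft³/s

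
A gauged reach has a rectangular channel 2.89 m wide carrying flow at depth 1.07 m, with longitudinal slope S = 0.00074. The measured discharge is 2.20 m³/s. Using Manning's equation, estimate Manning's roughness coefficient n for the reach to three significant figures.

A = b·y = 2.89 × 1.07 = 3.092 m²
P = b + 2y = 2.89 + 2×1.07 = 5.030 m
R = A/P = 3.092/5.030 = 0.6148 m
n = (1/Q)·A·R^(2/3)·S^(1/2) = (1/2.20) × 3.092 × 0.7230 × 0.02720 = 0.02765

0.0276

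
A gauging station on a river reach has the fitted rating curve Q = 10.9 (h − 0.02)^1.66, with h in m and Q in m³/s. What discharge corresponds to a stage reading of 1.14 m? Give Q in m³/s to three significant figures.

13.2 m³/s

Q = 10.9 × (1.14 − 0.02)^1.66 = 10.9 × 1.12^1.66 = 13.16 m³/s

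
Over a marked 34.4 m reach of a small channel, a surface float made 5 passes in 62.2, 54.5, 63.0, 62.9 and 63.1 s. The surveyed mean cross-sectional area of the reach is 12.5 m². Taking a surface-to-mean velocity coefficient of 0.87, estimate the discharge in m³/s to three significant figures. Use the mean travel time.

6.12 m³/s

t̄ = (62.2 + 54.5 + 63.0 + 62.9 + 63.1) / 5 = 61.14 s
v_surface = L / t̄ = 34.4 / 61.14 = 0.5626 m/s
v_mean = 0.87 × 0.5626 = 0.4895 m/s
Q = A × v_mean = 12.5 × 0.4895 = 6.119 m³/s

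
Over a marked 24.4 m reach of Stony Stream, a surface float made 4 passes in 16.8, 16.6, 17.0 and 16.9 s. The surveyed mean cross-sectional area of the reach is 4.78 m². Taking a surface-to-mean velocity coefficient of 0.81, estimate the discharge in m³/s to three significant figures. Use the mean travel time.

5.61 m³/s

t̄ = (16.8 + 16.6 + 17.0 + 16.9) / 4 = 16.825 s
v_surface = L / t̄ = 24.4 / 16.825 = 1.450 m/s
v_mean = 0.81 × 1.450 = 1.175 m/s
Q = A × v_mean = 4.78 × 1.175 = 5.615 m³/s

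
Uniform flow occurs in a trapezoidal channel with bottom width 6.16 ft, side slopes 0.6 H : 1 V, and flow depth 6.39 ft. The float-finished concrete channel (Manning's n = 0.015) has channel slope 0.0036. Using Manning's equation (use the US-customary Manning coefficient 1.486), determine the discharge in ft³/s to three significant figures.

A = (b + z·y)·y = (6.16 + 0.6×6.39)×6.39 = 63.86 ft²
P = b + 2y√(1+z²) = 6.16 + 2×6.39×√(1+0.6²) = 21.06 ft
R = A/P = 63.86/21.06 = 3.032 ft
Q = (1.486/n)·A·R^(2/3)·S^(1/2) = (1.486/0.015) × 63.86 × 3.032^(2/3) × 0.0036^(1/2) = 795.2 ft³/s

795 ft³/s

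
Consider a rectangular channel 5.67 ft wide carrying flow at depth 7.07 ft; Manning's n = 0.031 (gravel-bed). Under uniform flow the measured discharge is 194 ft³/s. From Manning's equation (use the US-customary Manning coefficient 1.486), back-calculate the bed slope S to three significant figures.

0.00398

A = b·y = 5.67 × 7.07 = 40.09 ft²
P = b + 2y = 5.67 + 2×7.07 = 19.81 ft
R = A/P = 40.09/19.81 = 2.024 ft
S = (Q·n / (1.486·A·R^(2/3)))² = (194×0.031 / (1.486×40.09×1.600))² = 0.003982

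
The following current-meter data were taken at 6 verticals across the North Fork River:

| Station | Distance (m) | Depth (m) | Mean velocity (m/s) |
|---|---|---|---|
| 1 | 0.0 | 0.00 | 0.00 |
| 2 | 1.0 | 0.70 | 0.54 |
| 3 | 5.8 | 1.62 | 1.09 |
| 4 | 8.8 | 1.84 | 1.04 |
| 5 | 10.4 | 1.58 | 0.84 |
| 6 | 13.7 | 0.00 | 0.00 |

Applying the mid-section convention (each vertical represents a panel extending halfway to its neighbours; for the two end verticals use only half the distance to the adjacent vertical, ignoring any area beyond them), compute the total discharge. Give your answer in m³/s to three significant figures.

w_2 = (5.8 − 0.0)/2 = 2.9 m; q_2 = 0.54 × 0.70 × 2.9 = 1.096 m³/s
w_3 = (8.8 − 1.0)/2 = 3.9 m; q_3 = 1.09 × 1.62 × 3.9 = 6.887 m³/s
w_4 = (10.4 − 5.8)/2 = 2.3 m; q_4 = 1.04 × 1.84 × 2.3 = 4.401 m³/s
w_5 = (13.7 − 8.8)/2 = 2.45 m; q_5 = 0.84 × 1.58 × 2.45 = 3.252 m³/s
Stations 1, 6 contribute zero (depth or velocity is 0).
Q = Σ qᵢ = 15.64 m³/s

15.6 m³/s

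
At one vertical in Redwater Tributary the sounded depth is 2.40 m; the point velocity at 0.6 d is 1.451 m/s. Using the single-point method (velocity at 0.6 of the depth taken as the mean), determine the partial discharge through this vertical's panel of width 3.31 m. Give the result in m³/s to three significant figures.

11.5 m³/s

v̄ = v₀.₆ = 1.451 m/s
q = v̄ × d × w = 1.451 × 2.40 × 3.31 = 11.53 m³/s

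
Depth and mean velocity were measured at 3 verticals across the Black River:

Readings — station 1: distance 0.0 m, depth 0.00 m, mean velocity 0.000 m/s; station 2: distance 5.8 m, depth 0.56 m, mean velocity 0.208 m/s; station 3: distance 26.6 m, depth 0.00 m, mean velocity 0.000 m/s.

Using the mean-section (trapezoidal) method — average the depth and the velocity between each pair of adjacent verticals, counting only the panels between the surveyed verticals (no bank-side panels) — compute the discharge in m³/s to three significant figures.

Panel 1-2: Δb = 5.8 m, d̄ = (0.00+0.56)/2 = 0.28, v̄ = (0.000+0.208)/2 = 0.104 → q = 5.8×0.28×0.104 = 0.1689 m³/s
Panel 2-3: Δb = 20.8 m, d̄ = (0.56+0.00)/2 = 0.28, v̄ = (0.208+0.000)/2 = 0.104 → q = 20.8×0.28×0.104 = 0.6057 m³/s
Q = Σ q = 0.7746 m³/s

0.775 m³/s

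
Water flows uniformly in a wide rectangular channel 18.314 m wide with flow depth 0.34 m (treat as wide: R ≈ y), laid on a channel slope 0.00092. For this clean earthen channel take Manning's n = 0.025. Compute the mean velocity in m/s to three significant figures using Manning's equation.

A = b·y = 18.314 × 0.34 = 6.227 m²
Wide channel: R ≈ y = 0.34 m
Q = (1/n)·A·R^(2/3)·S^(1/2) = (1/0.025) × 6.227 × 0.3400^(2/3) × 0.00092^(1/2) = 3.680 m³/s
V = Q/A = 3.680/6.227 = 0.5910 m/s

0.591 m/s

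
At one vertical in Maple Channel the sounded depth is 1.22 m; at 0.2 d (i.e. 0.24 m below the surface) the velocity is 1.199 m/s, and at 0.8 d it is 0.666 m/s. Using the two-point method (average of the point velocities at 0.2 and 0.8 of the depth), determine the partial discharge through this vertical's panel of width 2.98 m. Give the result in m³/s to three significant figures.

3.39 m³/s

v̄ = (1.199 + 0.666) / 2 = 0.9325 m/s
q = v̄ × d × w = 0.9325 × 1.22 × 2.98 = 3.390 m³/s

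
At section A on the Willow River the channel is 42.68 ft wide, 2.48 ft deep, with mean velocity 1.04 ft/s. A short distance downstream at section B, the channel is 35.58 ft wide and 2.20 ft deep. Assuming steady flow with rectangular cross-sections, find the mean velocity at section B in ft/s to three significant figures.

1.41 ft/s

Q = A₁V₁ = (42.68×2.48) × 1.04 = 110.1 ft³/s
A₂ = 35.58 × 2.20 = 78.28 ft²
V₂ = Q/A₂ = 110.1/78.28 = 1.406 ft/s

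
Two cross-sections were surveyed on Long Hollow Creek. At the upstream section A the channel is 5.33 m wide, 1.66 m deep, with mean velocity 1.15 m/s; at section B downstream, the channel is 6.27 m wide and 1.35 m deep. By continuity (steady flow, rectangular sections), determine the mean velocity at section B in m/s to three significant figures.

1.20 m/s

Q = A₁V₁ = (5.33×1.66) × 1.15 = 10.17 m³/s
A₂ = 6.27 × 1.35 = 8.465 m²
V₂ = Q/A₂ = 10.17/8.465 = 1.202 m/s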